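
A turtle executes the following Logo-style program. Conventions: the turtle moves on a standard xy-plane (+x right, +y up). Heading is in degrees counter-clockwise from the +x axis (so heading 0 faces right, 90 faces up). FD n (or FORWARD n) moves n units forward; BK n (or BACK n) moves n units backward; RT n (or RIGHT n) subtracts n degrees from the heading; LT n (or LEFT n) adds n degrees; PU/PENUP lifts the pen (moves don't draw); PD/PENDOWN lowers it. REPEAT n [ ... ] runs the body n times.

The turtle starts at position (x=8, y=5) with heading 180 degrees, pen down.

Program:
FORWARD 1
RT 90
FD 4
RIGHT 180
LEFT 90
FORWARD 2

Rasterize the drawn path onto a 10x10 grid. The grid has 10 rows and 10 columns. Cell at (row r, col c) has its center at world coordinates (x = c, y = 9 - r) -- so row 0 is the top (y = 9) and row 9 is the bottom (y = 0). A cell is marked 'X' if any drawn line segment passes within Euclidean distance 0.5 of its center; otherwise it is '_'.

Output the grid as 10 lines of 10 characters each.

Segment 0: (8,5) -> (7,5)
Segment 1: (7,5) -> (7,9)
Segment 2: (7,9) -> (9,9)

Answer: _______XXX
_______X__
_______X__
_______X__
_______XX_
__________
__________
__________
__________
__________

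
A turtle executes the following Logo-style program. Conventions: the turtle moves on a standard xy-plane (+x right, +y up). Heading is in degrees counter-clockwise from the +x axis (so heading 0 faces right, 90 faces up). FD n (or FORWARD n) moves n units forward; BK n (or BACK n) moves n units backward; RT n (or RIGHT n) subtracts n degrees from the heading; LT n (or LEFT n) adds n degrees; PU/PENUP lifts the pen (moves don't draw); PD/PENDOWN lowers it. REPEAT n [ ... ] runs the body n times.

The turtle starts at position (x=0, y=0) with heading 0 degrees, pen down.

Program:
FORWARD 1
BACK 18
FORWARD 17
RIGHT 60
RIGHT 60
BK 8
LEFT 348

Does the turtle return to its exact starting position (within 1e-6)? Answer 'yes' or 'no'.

Executing turtle program step by step:
Start: pos=(0,0), heading=0, pen down
FD 1: (0,0) -> (1,0) [heading=0, draw]
BK 18: (1,0) -> (-17,0) [heading=0, draw]
FD 17: (-17,0) -> (0,0) [heading=0, draw]
RT 60: heading 0 -> 300
RT 60: heading 300 -> 240
BK 8: (0,0) -> (4,6.928) [heading=240, draw]
LT 348: heading 240 -> 228
Final: pos=(4,6.928), heading=228, 4 segment(s) drawn

Start position: (0, 0)
Final position: (4, 6.928)
Distance = 8; >= 1e-6 -> NOT closed

Answer: no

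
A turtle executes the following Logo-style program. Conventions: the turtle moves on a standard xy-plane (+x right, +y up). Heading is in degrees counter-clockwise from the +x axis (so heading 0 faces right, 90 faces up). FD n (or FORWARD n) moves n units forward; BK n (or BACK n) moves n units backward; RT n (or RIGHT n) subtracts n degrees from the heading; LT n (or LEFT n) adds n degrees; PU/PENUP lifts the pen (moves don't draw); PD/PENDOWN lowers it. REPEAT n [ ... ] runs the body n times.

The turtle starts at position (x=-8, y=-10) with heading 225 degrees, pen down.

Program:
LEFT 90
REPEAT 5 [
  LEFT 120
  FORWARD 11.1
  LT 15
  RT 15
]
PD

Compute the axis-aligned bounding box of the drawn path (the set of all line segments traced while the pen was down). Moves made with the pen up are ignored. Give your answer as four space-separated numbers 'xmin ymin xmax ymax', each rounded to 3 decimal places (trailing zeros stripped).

Answer: -15.849 -10 -5.127 0.722

Derivation:
Executing turtle program step by step:
Start: pos=(-8,-10), heading=225, pen down
LT 90: heading 225 -> 315
REPEAT 5 [
  -- iteration 1/5 --
  LT 120: heading 315 -> 75
  FD 11.1: (-8,-10) -> (-5.127,0.722) [heading=75, draw]
  LT 15: heading 75 -> 90
  RT 15: heading 90 -> 75
  -- iteration 2/5 --
  LT 120: heading 75 -> 195
  FD 11.1: (-5.127,0.722) -> (-15.849,-2.151) [heading=195, draw]
  LT 15: heading 195 -> 210
  RT 15: heading 210 -> 195
  -- iteration 3/5 --
  LT 120: heading 195 -> 315
  FD 11.1: (-15.849,-2.151) -> (-8,-10) [heading=315, draw]
  LT 15: heading 315 -> 330
  RT 15: heading 330 -> 315
  -- iteration 4/5 --
  LT 120: heading 315 -> 75
  FD 11.1: (-8,-10) -> (-5.127,0.722) [heading=75, draw]
  LT 15: heading 75 -> 90
  RT 15: heading 90 -> 75
  -- iteration 5/5 --
  LT 120: heading 75 -> 195
  FD 11.1: (-5.127,0.722) -> (-15.849,-2.151) [heading=195, draw]
  LT 15: heading 195 -> 210
  RT 15: heading 210 -> 195
]
PD: pen down
Final: pos=(-15.849,-2.151), heading=195, 5 segment(s) drawn

Segment endpoints: x in {-15.849, -15.849, -8, -8, -5.127, -5.127}, y in {-10, -10, -2.151, -2.151, 0.722, 0.722}
xmin=-15.849, ymin=-10, xmax=-5.127, ymax=0.722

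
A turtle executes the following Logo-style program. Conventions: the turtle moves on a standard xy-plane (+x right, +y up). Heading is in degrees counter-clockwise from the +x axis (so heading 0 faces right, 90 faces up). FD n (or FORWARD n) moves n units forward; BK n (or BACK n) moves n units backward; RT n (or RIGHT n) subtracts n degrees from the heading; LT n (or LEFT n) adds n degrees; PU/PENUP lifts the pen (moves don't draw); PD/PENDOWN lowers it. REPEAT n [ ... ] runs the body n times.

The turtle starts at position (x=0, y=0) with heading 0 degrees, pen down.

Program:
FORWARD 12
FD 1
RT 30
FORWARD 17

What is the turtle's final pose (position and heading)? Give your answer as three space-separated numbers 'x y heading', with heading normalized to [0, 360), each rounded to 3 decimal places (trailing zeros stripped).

Executing turtle program step by step:
Start: pos=(0,0), heading=0, pen down
FD 12: (0,0) -> (12,0) [heading=0, draw]
FD 1: (12,0) -> (13,0) [heading=0, draw]
RT 30: heading 0 -> 330
FD 17: (13,0) -> (27.722,-8.5) [heading=330, draw]
Final: pos=(27.722,-8.5), heading=330, 3 segment(s) drawn

Answer: 27.722 -8.5 330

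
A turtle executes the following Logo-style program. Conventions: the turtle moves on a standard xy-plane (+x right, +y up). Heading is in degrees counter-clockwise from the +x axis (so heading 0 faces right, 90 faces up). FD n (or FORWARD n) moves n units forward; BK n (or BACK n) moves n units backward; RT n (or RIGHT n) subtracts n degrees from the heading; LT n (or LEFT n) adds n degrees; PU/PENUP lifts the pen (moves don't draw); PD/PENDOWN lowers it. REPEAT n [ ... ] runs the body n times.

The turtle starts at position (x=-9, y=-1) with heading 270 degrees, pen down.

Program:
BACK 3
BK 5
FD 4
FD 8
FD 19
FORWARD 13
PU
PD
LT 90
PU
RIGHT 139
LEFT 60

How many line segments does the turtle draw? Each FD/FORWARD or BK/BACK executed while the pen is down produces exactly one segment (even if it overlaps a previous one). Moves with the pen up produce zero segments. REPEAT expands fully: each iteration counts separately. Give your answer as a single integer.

Answer: 6

Derivation:
Executing turtle program step by step:
Start: pos=(-9,-1), heading=270, pen down
BK 3: (-9,-1) -> (-9,2) [heading=270, draw]
BK 5: (-9,2) -> (-9,7) [heading=270, draw]
FD 4: (-9,7) -> (-9,3) [heading=270, draw]
FD 8: (-9,3) -> (-9,-5) [heading=270, draw]
FD 19: (-9,-5) -> (-9,-24) [heading=270, draw]
FD 13: (-9,-24) -> (-9,-37) [heading=270, draw]
PU: pen up
PD: pen down
LT 90: heading 270 -> 0
PU: pen up
RT 139: heading 0 -> 221
LT 60: heading 221 -> 281
Final: pos=(-9,-37), heading=281, 6 segment(s) drawn
Segments drawn: 6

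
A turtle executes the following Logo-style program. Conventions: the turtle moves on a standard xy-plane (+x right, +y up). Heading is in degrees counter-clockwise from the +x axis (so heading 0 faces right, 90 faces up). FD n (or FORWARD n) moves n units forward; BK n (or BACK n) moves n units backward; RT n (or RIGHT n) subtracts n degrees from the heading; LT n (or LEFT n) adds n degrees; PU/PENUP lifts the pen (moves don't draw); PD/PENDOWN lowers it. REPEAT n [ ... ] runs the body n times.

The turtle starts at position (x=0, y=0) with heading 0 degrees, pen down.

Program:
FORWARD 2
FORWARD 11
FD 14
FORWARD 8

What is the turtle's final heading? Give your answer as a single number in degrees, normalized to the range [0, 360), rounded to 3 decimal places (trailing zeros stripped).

Executing turtle program step by step:
Start: pos=(0,0), heading=0, pen down
FD 2: (0,0) -> (2,0) [heading=0, draw]
FD 11: (2,0) -> (13,0) [heading=0, draw]
FD 14: (13,0) -> (27,0) [heading=0, draw]
FD 8: (27,0) -> (35,0) [heading=0, draw]
Final: pos=(35,0), heading=0, 4 segment(s) drawn

Answer: 0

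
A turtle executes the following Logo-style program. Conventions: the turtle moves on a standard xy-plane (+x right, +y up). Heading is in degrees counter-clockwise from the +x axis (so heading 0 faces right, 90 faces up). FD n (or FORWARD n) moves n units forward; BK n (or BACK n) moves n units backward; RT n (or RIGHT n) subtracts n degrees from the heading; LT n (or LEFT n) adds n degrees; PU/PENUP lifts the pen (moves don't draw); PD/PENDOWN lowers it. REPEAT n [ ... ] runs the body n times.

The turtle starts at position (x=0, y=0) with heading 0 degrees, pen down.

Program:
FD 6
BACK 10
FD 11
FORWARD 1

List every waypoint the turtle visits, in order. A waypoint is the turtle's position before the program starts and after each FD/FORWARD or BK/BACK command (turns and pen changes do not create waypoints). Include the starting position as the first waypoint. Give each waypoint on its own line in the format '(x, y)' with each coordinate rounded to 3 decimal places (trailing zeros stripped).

Answer: (0, 0)
(6, 0)
(-4, 0)
(7, 0)
(8, 0)

Derivation:
Executing turtle program step by step:
Start: pos=(0,0), heading=0, pen down
FD 6: (0,0) -> (6,0) [heading=0, draw]
BK 10: (6,0) -> (-4,0) [heading=0, draw]
FD 11: (-4,0) -> (7,0) [heading=0, draw]
FD 1: (7,0) -> (8,0) [heading=0, draw]
Final: pos=(8,0), heading=0, 4 segment(s) drawn
Waypoints (5 total):
(0, 0)
(6, 0)
(-4, 0)
(7, 0)
(8, 0)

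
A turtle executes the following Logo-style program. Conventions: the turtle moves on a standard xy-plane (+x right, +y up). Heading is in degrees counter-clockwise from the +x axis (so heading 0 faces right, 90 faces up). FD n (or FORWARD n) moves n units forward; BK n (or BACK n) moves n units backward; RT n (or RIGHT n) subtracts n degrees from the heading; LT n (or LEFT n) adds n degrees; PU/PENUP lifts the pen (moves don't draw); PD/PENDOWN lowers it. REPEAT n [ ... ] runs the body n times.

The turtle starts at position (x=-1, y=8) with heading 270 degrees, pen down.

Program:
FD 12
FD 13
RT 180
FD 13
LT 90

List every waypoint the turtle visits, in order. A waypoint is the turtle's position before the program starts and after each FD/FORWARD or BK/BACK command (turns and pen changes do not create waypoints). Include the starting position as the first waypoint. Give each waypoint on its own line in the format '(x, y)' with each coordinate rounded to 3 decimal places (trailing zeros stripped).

Executing turtle program step by step:
Start: pos=(-1,8), heading=270, pen down
FD 12: (-1,8) -> (-1,-4) [heading=270, draw]
FD 13: (-1,-4) -> (-1,-17) [heading=270, draw]
RT 180: heading 270 -> 90
FD 13: (-1,-17) -> (-1,-4) [heading=90, draw]
LT 90: heading 90 -> 180
Final: pos=(-1,-4), heading=180, 3 segment(s) drawn
Waypoints (4 total):
(-1, 8)
(-1, -4)
(-1, -17)
(-1, -4)

Answer: (-1, 8)
(-1, -4)
(-1, -17)
(-1, -4)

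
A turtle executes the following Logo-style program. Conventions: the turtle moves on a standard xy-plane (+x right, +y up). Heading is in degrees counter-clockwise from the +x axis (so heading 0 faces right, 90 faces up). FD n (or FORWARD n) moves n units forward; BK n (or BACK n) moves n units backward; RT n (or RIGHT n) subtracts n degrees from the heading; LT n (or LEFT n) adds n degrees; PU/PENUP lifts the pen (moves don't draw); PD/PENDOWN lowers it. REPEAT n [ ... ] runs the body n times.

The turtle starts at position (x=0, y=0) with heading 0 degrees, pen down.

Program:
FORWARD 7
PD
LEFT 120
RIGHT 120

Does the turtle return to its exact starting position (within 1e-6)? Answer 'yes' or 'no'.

Executing turtle program step by step:
Start: pos=(0,0), heading=0, pen down
FD 7: (0,0) -> (7,0) [heading=0, draw]
PD: pen down
LT 120: heading 0 -> 120
RT 120: heading 120 -> 0
Final: pos=(7,0), heading=0, 1 segment(s) drawn

Start position: (0, 0)
Final position: (7, 0)
Distance = 7; >= 1e-6 -> NOT closed

Answer: no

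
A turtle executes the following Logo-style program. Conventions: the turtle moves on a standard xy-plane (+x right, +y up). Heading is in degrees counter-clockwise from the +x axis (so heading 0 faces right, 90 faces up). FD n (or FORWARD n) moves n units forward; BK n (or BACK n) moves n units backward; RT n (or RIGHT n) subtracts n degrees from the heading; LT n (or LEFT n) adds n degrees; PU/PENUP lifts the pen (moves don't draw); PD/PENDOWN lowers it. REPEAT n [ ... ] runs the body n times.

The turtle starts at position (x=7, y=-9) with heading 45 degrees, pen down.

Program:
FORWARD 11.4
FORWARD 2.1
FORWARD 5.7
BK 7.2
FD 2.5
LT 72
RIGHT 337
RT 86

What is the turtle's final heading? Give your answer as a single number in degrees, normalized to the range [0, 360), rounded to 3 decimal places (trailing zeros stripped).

Answer: 54

Derivation:
Executing turtle program step by step:
Start: pos=(7,-9), heading=45, pen down
FD 11.4: (7,-9) -> (15.061,-0.939) [heading=45, draw]
FD 2.1: (15.061,-0.939) -> (16.546,0.546) [heading=45, draw]
FD 5.7: (16.546,0.546) -> (20.576,4.576) [heading=45, draw]
BK 7.2: (20.576,4.576) -> (15.485,-0.515) [heading=45, draw]
FD 2.5: (15.485,-0.515) -> (17.253,1.253) [heading=45, draw]
LT 72: heading 45 -> 117
RT 337: heading 117 -> 140
RT 86: heading 140 -> 54
Final: pos=(17.253,1.253), heading=54, 5 segment(s) drawn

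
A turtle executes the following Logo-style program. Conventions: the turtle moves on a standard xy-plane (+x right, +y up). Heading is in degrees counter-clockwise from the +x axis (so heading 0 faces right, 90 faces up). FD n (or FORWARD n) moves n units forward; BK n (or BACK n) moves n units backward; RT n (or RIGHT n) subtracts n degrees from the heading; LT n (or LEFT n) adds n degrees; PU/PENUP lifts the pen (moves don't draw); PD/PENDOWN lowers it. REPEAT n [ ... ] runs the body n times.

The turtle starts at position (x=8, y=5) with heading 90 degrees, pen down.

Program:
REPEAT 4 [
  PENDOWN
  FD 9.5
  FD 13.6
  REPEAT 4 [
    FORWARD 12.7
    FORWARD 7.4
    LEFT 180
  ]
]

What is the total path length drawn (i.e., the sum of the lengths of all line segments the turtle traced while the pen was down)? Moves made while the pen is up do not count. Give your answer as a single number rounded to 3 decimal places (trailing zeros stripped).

Executing turtle program step by step:
Start: pos=(8,5), heading=90, pen down
REPEAT 4 [
  -- iteration 1/4 --
  PD: pen down
  FD 9.5: (8,5) -> (8,14.5) [heading=90, draw]
  FD 13.6: (8,14.5) -> (8,28.1) [heading=90, draw]
  REPEAT 4 [
    -- iteration 1/4 --
    FD 12.7: (8,28.1) -> (8,40.8) [heading=90, draw]
    FD 7.4: (8,40.8) -> (8,48.2) [heading=90, draw]
    LT 180: heading 90 -> 270
    -- iteration 2/4 --
    FD 12.7: (8,48.2) -> (8,35.5) [heading=270, draw]
    FD 7.4: (8,35.5) -> (8,28.1) [heading=270, draw]
    LT 180: heading 270 -> 90
    -- iteration 3/4 --
    FD 12.7: (8,28.1) -> (8,40.8) [heading=90, draw]
    FD 7.4: (8,40.8) -> (8,48.2) [heading=90, draw]
    LT 180: heading 90 -> 270
    -- iteration 4/4 --
    FD 12.7: (8,48.2) -> (8,35.5) [heading=270, draw]
    FD 7.4: (8,35.5) -> (8,28.1) [heading=270, draw]
    LT 180: heading 270 -> 90
  ]
  -- iteration 2/4 --
  PD: pen down
  FD 9.5: (8,28.1) -> (8,37.6) [heading=90, draw]
  FD 13.6: (8,37.6) -> (8,51.2) [heading=90, draw]
  REPEAT 4 [
    -- iteration 1/4 --
    FD 12.7: (8,51.2) -> (8,63.9) [heading=90, draw]
    FD 7.4: (8,63.9) -> (8,71.3) [heading=90, draw]
    LT 180: heading 90 -> 270
    -- iteration 2/4 --
    FD 12.7: (8,71.3) -> (8,58.6) [heading=270, draw]
    FD 7.4: (8,58.6) -> (8,51.2) [heading=270, draw]
    LT 180: heading 270 -> 90
    -- iteration 3/4 --
    FD 12.7: (8,51.2) -> (8,63.9) [heading=90, draw]
    FD 7.4: (8,63.9) -> (8,71.3) [heading=90, draw]
    LT 180: heading 90 -> 270
    -- iteration 4/4 --
    FD 12.7: (8,71.3) -> (8,58.6) [heading=270, draw]
    FD 7.4: (8,58.6) -> (8,51.2) [heading=270, draw]
    LT 180: heading 270 -> 90
  ]
  -- iteration 3/4 --
  PD: pen down
  FD 9.5: (8,51.2) -> (8,60.7) [heading=90, draw]
  FD 13.6: (8,60.7) -> (8,74.3) [heading=90, draw]
  REPEAT 4 [
    -- iteration 1/4 --
    FD 12.7: (8,74.3) -> (8,87) [heading=90, draw]
    FD 7.4: (8,87) -> (8,94.4) [heading=90, draw]
    LT 180: heading 90 -> 270
    -- iteration 2/4 --
    FD 12.7: (8,94.4) -> (8,81.7) [heading=270, draw]
    FD 7.4: (8,81.7) -> (8,74.3) [heading=270, draw]
    LT 180: heading 270 -> 90
    -- iteration 3/4 --
    FD 12.7: (8,74.3) -> (8,87) [heading=90, draw]
    FD 7.4: (8,87) -> (8,94.4) [heading=90, draw]
    LT 180: heading 90 -> 270
    -- iteration 4/4 --
    FD 12.7: (8,94.4) -> (8,81.7) [heading=270, draw]
    FD 7.4: (8,81.7) -> (8,74.3) [heading=270, draw]
    LT 180: heading 270 -> 90
  ]
  -- iteration 4/4 --
  PD: pen down
  FD 9.5: (8,74.3) -> (8,83.8) [heading=90, draw]
  FD 13.6: (8,83.8) -> (8,97.4) [heading=90, draw]
  REPEAT 4 [
    -- iteration 1/4 --
    FD 12.7: (8,97.4) -> (8,110.1) [heading=90, draw]
    FD 7.4: (8,110.1) -> (8,117.5) [heading=90, draw]
    LT 180: heading 90 -> 270
    -- iteration 2/4 --
    FD 12.7: (8,117.5) -> (8,104.8) [heading=270, draw]
    FD 7.4: (8,104.8) -> (8,97.4) [heading=270, draw]
    LT 180: heading 270 -> 90
    -- iteration 3/4 --
    FD 12.7: (8,97.4) -> (8,110.1) [heading=90, draw]
    FD 7.4: (8,110.1) -> (8,117.5) [heading=90, draw]
    LT 180: heading 90 -> 270
    -- iteration 4/4 --
    FD 12.7: (8,117.5) -> (8,104.8) [heading=270, draw]
    FD 7.4: (8,104.8) -> (8,97.4) [heading=270, draw]
    LT 180: heading 270 -> 90
  ]
]
Final: pos=(8,97.4), heading=90, 40 segment(s) drawn

Segment lengths:
  seg 1: (8,5) -> (8,14.5), length = 9.5
  seg 2: (8,14.5) -> (8,28.1), length = 13.6
  seg 3: (8,28.1) -> (8,40.8), length = 12.7
  seg 4: (8,40.8) -> (8,48.2), length = 7.4
  seg 5: (8,48.2) -> (8,35.5), length = 12.7
  seg 6: (8,35.5) -> (8,28.1), length = 7.4
  seg 7: (8,28.1) -> (8,40.8), length = 12.7
  seg 8: (8,40.8) -> (8,48.2), length = 7.4
  seg 9: (8,48.2) -> (8,35.5), length = 12.7
  seg 10: (8,35.5) -> (8,28.1), length = 7.4
  seg 11: (8,28.1) -> (8,37.6), length = 9.5
  seg 12: (8,37.6) -> (8,51.2), length = 13.6
  seg 13: (8,51.2) -> (8,63.9), length = 12.7
  seg 14: (8,63.9) -> (8,71.3), length = 7.4
  seg 15: (8,71.3) -> (8,58.6), length = 12.7
  seg 16: (8,58.6) -> (8,51.2), length = 7.4
  seg 17: (8,51.2) -> (8,63.9), length = 12.7
  seg 18: (8,63.9) -> (8,71.3), length = 7.4
  seg 19: (8,71.3) -> (8,58.6), length = 12.7
  seg 20: (8,58.6) -> (8,51.2), length = 7.4
  seg 21: (8,51.2) -> (8,60.7), length = 9.5
  seg 22: (8,60.7) -> (8,74.3), length = 13.6
  seg 23: (8,74.3) -> (8,87), length = 12.7
  seg 24: (8,87) -> (8,94.4), length = 7.4
  seg 25: (8,94.4) -> (8,81.7), length = 12.7
  seg 26: (8,81.7) -> (8,74.3), length = 7.4
  seg 27: (8,74.3) -> (8,87), length = 12.7
  seg 28: (8,87) -> (8,94.4), length = 7.4
  seg 29: (8,94.4) -> (8,81.7), length = 12.7
  seg 30: (8,81.7) -> (8,74.3), length = 7.4
  seg 31: (8,74.3) -> (8,83.8), length = 9.5
  seg 32: (8,83.8) -> (8,97.4), length = 13.6
  seg 33: (8,97.4) -> (8,110.1), length = 12.7
  seg 34: (8,110.1) -> (8,117.5), length = 7.4
  seg 35: (8,117.5) -> (8,104.8), length = 12.7
  seg 36: (8,104.8) -> (8,97.4), length = 7.4
  seg 37: (8,97.4) -> (8,110.1), length = 12.7
  seg 38: (8,110.1) -> (8,117.5), length = 7.4
  seg 39: (8,117.5) -> (8,104.8), length = 12.7
  seg 40: (8,104.8) -> (8,97.4), length = 7.4
Total = 414

Answer: 414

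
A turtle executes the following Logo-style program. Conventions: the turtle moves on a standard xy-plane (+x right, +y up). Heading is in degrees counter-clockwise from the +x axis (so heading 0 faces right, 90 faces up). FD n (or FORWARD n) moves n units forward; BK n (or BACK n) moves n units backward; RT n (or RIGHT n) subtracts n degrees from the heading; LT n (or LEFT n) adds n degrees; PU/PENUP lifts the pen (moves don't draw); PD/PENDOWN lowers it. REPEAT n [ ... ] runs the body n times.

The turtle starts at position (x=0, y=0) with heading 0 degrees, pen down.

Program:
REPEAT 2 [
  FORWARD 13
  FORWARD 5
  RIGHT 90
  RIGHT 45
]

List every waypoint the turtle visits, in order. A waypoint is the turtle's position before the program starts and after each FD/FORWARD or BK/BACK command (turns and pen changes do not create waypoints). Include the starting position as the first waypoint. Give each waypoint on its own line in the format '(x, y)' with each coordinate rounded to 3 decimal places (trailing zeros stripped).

Answer: (0, 0)
(13, 0)
(18, 0)
(8.808, -9.192)
(5.272, -12.728)

Derivation:
Executing turtle program step by step:
Start: pos=(0,0), heading=0, pen down
REPEAT 2 [
  -- iteration 1/2 --
  FD 13: (0,0) -> (13,0) [heading=0, draw]
  FD 5: (13,0) -> (18,0) [heading=0, draw]
  RT 90: heading 0 -> 270
  RT 45: heading 270 -> 225
  -- iteration 2/2 --
  FD 13: (18,0) -> (8.808,-9.192) [heading=225, draw]
  FD 5: (8.808,-9.192) -> (5.272,-12.728) [heading=225, draw]
  RT 90: heading 225 -> 135
  RT 45: heading 135 -> 90
]
Final: pos=(5.272,-12.728), heading=90, 4 segment(s) drawn
Waypoints (5 total):
(0, 0)
(13, 0)
(18, 0)
(8.808, -9.192)
(5.272, -12.728)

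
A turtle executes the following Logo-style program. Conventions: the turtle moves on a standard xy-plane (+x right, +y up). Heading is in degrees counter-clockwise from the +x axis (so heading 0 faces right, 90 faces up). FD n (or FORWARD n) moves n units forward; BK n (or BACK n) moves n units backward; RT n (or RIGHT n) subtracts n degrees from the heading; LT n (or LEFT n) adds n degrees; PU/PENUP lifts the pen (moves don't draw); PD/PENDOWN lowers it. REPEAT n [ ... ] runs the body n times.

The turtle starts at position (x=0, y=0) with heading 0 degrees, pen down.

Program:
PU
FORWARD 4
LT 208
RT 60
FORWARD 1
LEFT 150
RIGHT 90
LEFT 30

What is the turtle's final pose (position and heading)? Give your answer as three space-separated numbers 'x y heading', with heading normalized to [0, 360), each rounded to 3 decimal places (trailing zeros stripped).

Answer: 3.152 0.53 238

Derivation:
Executing turtle program step by step:
Start: pos=(0,0), heading=0, pen down
PU: pen up
FD 4: (0,0) -> (4,0) [heading=0, move]
LT 208: heading 0 -> 208
RT 60: heading 208 -> 148
FD 1: (4,0) -> (3.152,0.53) [heading=148, move]
LT 150: heading 148 -> 298
RT 90: heading 298 -> 208
LT 30: heading 208 -> 238
Final: pos=(3.152,0.53), heading=238, 0 segment(s) drawn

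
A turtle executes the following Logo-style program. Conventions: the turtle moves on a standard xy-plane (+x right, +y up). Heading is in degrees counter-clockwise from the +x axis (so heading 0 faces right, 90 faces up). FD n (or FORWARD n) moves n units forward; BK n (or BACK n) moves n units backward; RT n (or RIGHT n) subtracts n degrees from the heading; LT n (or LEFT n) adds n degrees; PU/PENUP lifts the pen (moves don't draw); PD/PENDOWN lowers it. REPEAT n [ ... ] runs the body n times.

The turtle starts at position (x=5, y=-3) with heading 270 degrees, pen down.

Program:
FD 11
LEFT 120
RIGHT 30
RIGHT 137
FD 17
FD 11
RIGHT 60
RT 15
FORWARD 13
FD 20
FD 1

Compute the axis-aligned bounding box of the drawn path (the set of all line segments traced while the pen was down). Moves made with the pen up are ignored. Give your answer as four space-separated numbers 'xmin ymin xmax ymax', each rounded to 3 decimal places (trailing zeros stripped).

Executing turtle program step by step:
Start: pos=(5,-3), heading=270, pen down
FD 11: (5,-3) -> (5,-14) [heading=270, draw]
LT 120: heading 270 -> 30
RT 30: heading 30 -> 0
RT 137: heading 0 -> 223
FD 17: (5,-14) -> (-7.433,-25.594) [heading=223, draw]
FD 11: (-7.433,-25.594) -> (-15.478,-33.096) [heading=223, draw]
RT 60: heading 223 -> 163
RT 15: heading 163 -> 148
FD 13: (-15.478,-33.096) -> (-26.503,-26.207) [heading=148, draw]
FD 20: (-26.503,-26.207) -> (-43.463,-15.609) [heading=148, draw]
FD 1: (-43.463,-15.609) -> (-44.312,-15.079) [heading=148, draw]
Final: pos=(-44.312,-15.079), heading=148, 6 segment(s) drawn

Segment endpoints: x in {-44.312, -43.463, -26.503, -15.478, -7.433, 5, 5}, y in {-33.096, -26.207, -25.594, -15.609, -15.079, -14, -3}
xmin=-44.312, ymin=-33.096, xmax=5, ymax=-3

Answer: -44.312 -33.096 5 -3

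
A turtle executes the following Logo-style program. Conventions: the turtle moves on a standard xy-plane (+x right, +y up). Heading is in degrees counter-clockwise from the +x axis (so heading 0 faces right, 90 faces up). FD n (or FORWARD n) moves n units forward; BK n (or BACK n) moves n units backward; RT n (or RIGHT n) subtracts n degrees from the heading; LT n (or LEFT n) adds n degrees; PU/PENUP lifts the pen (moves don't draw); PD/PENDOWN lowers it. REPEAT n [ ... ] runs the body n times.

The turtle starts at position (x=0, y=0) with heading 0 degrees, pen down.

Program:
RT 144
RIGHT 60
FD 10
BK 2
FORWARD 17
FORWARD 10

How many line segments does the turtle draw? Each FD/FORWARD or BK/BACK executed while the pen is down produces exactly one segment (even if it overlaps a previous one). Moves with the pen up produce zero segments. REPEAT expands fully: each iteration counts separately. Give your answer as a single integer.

Executing turtle program step by step:
Start: pos=(0,0), heading=0, pen down
RT 144: heading 0 -> 216
RT 60: heading 216 -> 156
FD 10: (0,0) -> (-9.135,4.067) [heading=156, draw]
BK 2: (-9.135,4.067) -> (-7.308,3.254) [heading=156, draw]
FD 17: (-7.308,3.254) -> (-22.839,10.168) [heading=156, draw]
FD 10: (-22.839,10.168) -> (-31.974,14.236) [heading=156, draw]
Final: pos=(-31.974,14.236), heading=156, 4 segment(s) drawn
Segments drawn: 4

Answer: 4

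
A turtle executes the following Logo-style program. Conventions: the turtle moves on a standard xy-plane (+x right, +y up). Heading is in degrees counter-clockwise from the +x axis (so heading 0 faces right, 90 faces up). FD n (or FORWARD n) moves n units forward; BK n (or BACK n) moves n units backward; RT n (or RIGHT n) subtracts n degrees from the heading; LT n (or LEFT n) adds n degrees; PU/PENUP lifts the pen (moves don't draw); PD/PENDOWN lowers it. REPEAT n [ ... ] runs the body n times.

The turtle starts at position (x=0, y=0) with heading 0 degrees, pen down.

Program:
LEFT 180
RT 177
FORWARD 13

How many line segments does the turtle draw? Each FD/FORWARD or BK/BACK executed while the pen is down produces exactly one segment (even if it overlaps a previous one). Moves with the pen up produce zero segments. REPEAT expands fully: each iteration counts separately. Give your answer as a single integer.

Answer: 1

Derivation:
Executing turtle program step by step:
Start: pos=(0,0), heading=0, pen down
LT 180: heading 0 -> 180
RT 177: heading 180 -> 3
FD 13: (0,0) -> (12.982,0.68) [heading=3, draw]
Final: pos=(12.982,0.68), heading=3, 1 segment(s) drawn
Segments drawn: 1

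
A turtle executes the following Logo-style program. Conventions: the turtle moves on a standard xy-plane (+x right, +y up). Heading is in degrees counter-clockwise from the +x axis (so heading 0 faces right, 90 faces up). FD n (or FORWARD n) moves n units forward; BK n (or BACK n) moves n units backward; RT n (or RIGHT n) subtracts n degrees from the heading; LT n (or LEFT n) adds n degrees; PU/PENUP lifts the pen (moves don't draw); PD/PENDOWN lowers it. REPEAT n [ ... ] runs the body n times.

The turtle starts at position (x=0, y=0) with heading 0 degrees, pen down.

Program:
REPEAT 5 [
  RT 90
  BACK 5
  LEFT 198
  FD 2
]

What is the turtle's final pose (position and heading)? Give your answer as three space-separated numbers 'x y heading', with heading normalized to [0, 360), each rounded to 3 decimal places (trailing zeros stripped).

Executing turtle program step by step:
Start: pos=(0,0), heading=0, pen down
REPEAT 5 [
  -- iteration 1/5 --
  RT 90: heading 0 -> 270
  BK 5: (0,0) -> (0,5) [heading=270, draw]
  LT 198: heading 270 -> 108
  FD 2: (0,5) -> (-0.618,6.902) [heading=108, draw]
  -- iteration 2/5 --
  RT 90: heading 108 -> 18
  BK 5: (-0.618,6.902) -> (-5.373,5.357) [heading=18, draw]
  LT 198: heading 18 -> 216
  FD 2: (-5.373,5.357) -> (-6.991,4.181) [heading=216, draw]
  -- iteration 3/5 --
  RT 90: heading 216 -> 126
  BK 5: (-6.991,4.181) -> (-4.052,0.136) [heading=126, draw]
  LT 198: heading 126 -> 324
  FD 2: (-4.052,0.136) -> (-2.434,-1.039) [heading=324, draw]
  -- iteration 4/5 --
  RT 90: heading 324 -> 234
  BK 5: (-2.434,-1.039) -> (0.505,3.006) [heading=234, draw]
  LT 198: heading 234 -> 72
  FD 2: (0.505,3.006) -> (1.123,4.908) [heading=72, draw]
  -- iteration 5/5 --
  RT 90: heading 72 -> 342
  BK 5: (1.123,4.908) -> (-3.633,6.453) [heading=342, draw]
  LT 198: heading 342 -> 180
  FD 2: (-3.633,6.453) -> (-5.633,6.453) [heading=180, draw]
]
Final: pos=(-5.633,6.453), heading=180, 10 segment(s) drawn

Answer: -5.633 6.453 180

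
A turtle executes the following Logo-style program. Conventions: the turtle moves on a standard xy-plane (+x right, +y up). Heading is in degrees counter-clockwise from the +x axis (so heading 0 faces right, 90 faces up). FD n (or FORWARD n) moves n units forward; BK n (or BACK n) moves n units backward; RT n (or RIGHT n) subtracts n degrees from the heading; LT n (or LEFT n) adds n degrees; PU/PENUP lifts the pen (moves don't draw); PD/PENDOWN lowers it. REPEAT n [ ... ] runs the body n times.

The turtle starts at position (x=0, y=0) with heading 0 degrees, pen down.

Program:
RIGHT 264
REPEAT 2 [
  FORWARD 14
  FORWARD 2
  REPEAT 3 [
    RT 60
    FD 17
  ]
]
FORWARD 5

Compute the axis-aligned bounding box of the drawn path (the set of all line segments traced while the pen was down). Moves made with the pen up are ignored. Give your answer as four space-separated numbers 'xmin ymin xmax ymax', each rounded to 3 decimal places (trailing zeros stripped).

Answer: -1.672 -23.821 31.061 25.905

Derivation:
Executing turtle program step by step:
Start: pos=(0,0), heading=0, pen down
RT 264: heading 0 -> 96
REPEAT 2 [
  -- iteration 1/2 --
  FD 14: (0,0) -> (-1.463,13.923) [heading=96, draw]
  FD 2: (-1.463,13.923) -> (-1.672,15.912) [heading=96, draw]
  REPEAT 3 [
    -- iteration 1/3 --
    RT 60: heading 96 -> 36
    FD 17: (-1.672,15.912) -> (12.081,25.905) [heading=36, draw]
    -- iteration 2/3 --
    RT 60: heading 36 -> 336
    FD 17: (12.081,25.905) -> (27.611,18.99) [heading=336, draw]
    -- iteration 3/3 --
    RT 60: heading 336 -> 276
    FD 17: (27.611,18.99) -> (29.388,2.083) [heading=276, draw]
  ]
  -- iteration 2/2 --
  FD 14: (29.388,2.083) -> (30.851,-11.84) [heading=276, draw]
  FD 2: (30.851,-11.84) -> (31.061,-13.829) [heading=276, draw]
  REPEAT 3 [
    -- iteration 1/3 --
    RT 60: heading 276 -> 216
    FD 17: (31.061,-13.829) -> (17.307,-23.821) [heading=216, draw]
    -- iteration 2/3 --
    RT 60: heading 216 -> 156
    FD 17: (17.307,-23.821) -> (1.777,-16.907) [heading=156, draw]
    -- iteration 3/3 --
    RT 60: heading 156 -> 96
    FD 17: (1.777,-16.907) -> (0,0) [heading=96, draw]
  ]
]
FD 5: (0,0) -> (-0.523,4.973) [heading=96, draw]
Final: pos=(-0.523,4.973), heading=96, 11 segment(s) drawn

Segment endpoints: x in {-1.672, -1.463, -0.523, 0, 0, 1.777, 12.081, 17.307, 27.611, 29.388, 30.851, 31.061}, y in {-23.821, -16.907, -13.829, -11.84, 0, 0, 2.083, 4.973, 13.923, 15.912, 18.99, 25.905}
xmin=-1.672, ymin=-23.821, xmax=31.061, ymax=25.905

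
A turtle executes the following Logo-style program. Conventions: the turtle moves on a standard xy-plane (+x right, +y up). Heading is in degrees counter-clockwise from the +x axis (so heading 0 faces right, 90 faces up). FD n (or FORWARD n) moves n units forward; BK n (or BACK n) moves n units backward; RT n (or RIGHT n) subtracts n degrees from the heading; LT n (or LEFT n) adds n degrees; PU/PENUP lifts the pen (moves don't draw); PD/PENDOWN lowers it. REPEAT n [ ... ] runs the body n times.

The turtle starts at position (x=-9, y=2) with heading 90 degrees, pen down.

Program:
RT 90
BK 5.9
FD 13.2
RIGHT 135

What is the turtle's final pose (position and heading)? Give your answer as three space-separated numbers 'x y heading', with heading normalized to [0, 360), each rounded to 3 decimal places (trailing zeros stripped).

Answer: -1.7 2 225

Derivation:
Executing turtle program step by step:
Start: pos=(-9,2), heading=90, pen down
RT 90: heading 90 -> 0
BK 5.9: (-9,2) -> (-14.9,2) [heading=0, draw]
FD 13.2: (-14.9,2) -> (-1.7,2) [heading=0, draw]
RT 135: heading 0 -> 225
Final: pos=(-1.7,2), heading=225, 2 segment(s) drawn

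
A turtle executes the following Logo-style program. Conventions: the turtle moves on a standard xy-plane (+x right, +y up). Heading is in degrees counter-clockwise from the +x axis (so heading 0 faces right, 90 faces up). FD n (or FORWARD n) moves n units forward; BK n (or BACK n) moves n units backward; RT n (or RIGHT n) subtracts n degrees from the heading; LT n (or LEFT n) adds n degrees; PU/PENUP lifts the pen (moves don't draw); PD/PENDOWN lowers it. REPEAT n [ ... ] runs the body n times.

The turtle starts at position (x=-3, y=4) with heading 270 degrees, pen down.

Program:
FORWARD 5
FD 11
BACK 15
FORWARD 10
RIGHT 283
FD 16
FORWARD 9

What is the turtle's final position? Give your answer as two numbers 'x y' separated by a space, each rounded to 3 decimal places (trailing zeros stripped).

Answer: 21.359 -12.624

Derivation:
Executing turtle program step by step:
Start: pos=(-3,4), heading=270, pen down
FD 5: (-3,4) -> (-3,-1) [heading=270, draw]
FD 11: (-3,-1) -> (-3,-12) [heading=270, draw]
BK 15: (-3,-12) -> (-3,3) [heading=270, draw]
FD 10: (-3,3) -> (-3,-7) [heading=270, draw]
RT 283: heading 270 -> 347
FD 16: (-3,-7) -> (12.59,-10.599) [heading=347, draw]
FD 9: (12.59,-10.599) -> (21.359,-12.624) [heading=347, draw]
Final: pos=(21.359,-12.624), heading=347, 6 segment(s) drawn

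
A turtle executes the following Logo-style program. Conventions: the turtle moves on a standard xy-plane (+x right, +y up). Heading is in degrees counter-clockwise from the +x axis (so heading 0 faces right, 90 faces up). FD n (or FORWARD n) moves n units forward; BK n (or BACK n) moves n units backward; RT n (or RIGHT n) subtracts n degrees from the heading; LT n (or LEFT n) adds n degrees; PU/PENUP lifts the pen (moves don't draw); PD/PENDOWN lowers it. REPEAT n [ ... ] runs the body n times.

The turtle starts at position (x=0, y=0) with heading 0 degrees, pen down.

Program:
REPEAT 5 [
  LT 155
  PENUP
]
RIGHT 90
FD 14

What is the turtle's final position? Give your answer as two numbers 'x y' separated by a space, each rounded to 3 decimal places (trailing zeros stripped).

Answer: 11.468 -8.03

Derivation:
Executing turtle program step by step:
Start: pos=(0,0), heading=0, pen down
REPEAT 5 [
  -- iteration 1/5 --
  LT 155: heading 0 -> 155
  PU: pen up
  -- iteration 2/5 --
  LT 155: heading 155 -> 310
  PU: pen up
  -- iteration 3/5 --
  LT 155: heading 310 -> 105
  PU: pen up
  -- iteration 4/5 --
  LT 155: heading 105 -> 260
  PU: pen up
  -- iteration 5/5 --
  LT 155: heading 260 -> 55
  PU: pen up
]
RT 90: heading 55 -> 325
FD 14: (0,0) -> (11.468,-8.03) [heading=325, move]
Final: pos=(11.468,-8.03), heading=325, 0 segment(s) drawn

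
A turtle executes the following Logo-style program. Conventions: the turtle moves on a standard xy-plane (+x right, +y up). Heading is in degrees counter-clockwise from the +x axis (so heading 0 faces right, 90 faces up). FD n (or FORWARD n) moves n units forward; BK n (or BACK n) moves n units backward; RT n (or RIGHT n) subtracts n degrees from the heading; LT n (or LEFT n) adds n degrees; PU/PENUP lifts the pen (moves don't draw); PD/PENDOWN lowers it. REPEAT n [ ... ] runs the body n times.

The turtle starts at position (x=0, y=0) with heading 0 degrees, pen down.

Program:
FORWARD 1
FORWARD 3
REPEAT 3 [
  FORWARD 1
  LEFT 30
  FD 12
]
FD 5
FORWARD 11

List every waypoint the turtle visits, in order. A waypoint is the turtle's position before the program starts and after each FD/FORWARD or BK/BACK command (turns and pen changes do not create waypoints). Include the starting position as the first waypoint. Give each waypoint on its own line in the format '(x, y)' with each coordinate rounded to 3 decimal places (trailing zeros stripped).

Answer: (0, 0)
(1, 0)
(4, 0)
(5, 0)
(15.392, 6)
(16.258, 6.5)
(22.258, 16.892)
(22.758, 17.758)
(22.758, 29.758)
(22.758, 34.758)
(22.758, 45.758)

Derivation:
Executing turtle program step by step:
Start: pos=(0,0), heading=0, pen down
FD 1: (0,0) -> (1,0) [heading=0, draw]
FD 3: (1,0) -> (4,0) [heading=0, draw]
REPEAT 3 [
  -- iteration 1/3 --
  FD 1: (4,0) -> (5,0) [heading=0, draw]
  LT 30: heading 0 -> 30
  FD 12: (5,0) -> (15.392,6) [heading=30, draw]
  -- iteration 2/3 --
  FD 1: (15.392,6) -> (16.258,6.5) [heading=30, draw]
  LT 30: heading 30 -> 60
  FD 12: (16.258,6.5) -> (22.258,16.892) [heading=60, draw]
  -- iteration 3/3 --
  FD 1: (22.258,16.892) -> (22.758,17.758) [heading=60, draw]
  LT 30: heading 60 -> 90
  FD 12: (22.758,17.758) -> (22.758,29.758) [heading=90, draw]
]
FD 5: (22.758,29.758) -> (22.758,34.758) [heading=90, draw]
FD 11: (22.758,34.758) -> (22.758,45.758) [heading=90, draw]
Final: pos=(22.758,45.758), heading=90, 10 segment(s) drawn
Waypoints (11 total):
(0, 0)
(1, 0)
(4, 0)
(5, 0)
(15.392, 6)
(16.258, 6.5)
(22.258, 16.892)
(22.758, 17.758)
(22.758, 29.758)
(22.758, 34.758)
(22.758, 45.758)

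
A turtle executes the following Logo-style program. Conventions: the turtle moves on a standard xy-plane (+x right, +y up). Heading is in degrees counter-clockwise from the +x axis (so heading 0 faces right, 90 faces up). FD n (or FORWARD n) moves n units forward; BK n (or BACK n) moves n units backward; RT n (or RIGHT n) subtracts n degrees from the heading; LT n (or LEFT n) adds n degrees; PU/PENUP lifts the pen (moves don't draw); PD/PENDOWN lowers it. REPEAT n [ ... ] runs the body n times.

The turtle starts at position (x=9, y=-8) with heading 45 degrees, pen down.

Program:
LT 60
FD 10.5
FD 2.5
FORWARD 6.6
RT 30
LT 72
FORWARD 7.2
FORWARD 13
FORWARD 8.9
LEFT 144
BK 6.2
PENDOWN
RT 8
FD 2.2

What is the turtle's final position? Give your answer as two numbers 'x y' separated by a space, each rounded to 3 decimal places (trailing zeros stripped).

Answer: -22.205 30.426

Derivation:
Executing turtle program step by step:
Start: pos=(9,-8), heading=45, pen down
LT 60: heading 45 -> 105
FD 10.5: (9,-8) -> (6.282,2.142) [heading=105, draw]
FD 2.5: (6.282,2.142) -> (5.635,4.557) [heading=105, draw]
FD 6.6: (5.635,4.557) -> (3.927,10.932) [heading=105, draw]
RT 30: heading 105 -> 75
LT 72: heading 75 -> 147
FD 7.2: (3.927,10.932) -> (-2.111,14.854) [heading=147, draw]
FD 13: (-2.111,14.854) -> (-13.014,21.934) [heading=147, draw]
FD 8.9: (-13.014,21.934) -> (-20.478,26.781) [heading=147, draw]
LT 144: heading 147 -> 291
BK 6.2: (-20.478,26.781) -> (-22.7,32.569) [heading=291, draw]
PD: pen down
RT 8: heading 291 -> 283
FD 2.2: (-22.7,32.569) -> (-22.205,30.426) [heading=283, draw]
Final: pos=(-22.205,30.426), heading=283, 8 segment(s) drawn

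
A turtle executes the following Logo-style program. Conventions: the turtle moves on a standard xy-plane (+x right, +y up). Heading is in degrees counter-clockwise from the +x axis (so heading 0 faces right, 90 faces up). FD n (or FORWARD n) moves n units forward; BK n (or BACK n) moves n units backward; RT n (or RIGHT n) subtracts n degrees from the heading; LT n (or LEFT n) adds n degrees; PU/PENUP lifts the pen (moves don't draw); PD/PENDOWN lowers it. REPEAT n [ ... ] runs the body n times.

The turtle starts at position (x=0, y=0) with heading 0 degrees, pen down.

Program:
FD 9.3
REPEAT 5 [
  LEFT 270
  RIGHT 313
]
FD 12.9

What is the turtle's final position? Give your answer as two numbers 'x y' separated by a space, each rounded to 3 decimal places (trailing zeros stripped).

Answer: -1.267 7.399

Derivation:
Executing turtle program step by step:
Start: pos=(0,0), heading=0, pen down
FD 9.3: (0,0) -> (9.3,0) [heading=0, draw]
REPEAT 5 [
  -- iteration 1/5 --
  LT 270: heading 0 -> 270
  RT 313: heading 270 -> 317
  -- iteration 2/5 --
  LT 270: heading 317 -> 227
  RT 313: heading 227 -> 274
  -- iteration 3/5 --
  LT 270: heading 274 -> 184
  RT 313: heading 184 -> 231
  -- iteration 4/5 --
  LT 270: heading 231 -> 141
  RT 313: heading 141 -> 188
  -- iteration 5/5 --
  LT 270: heading 188 -> 98
  RT 313: heading 98 -> 145
]
FD 12.9: (9.3,0) -> (-1.267,7.399) [heading=145, draw]
Final: pos=(-1.267,7.399), heading=145, 2 segment(s) drawn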